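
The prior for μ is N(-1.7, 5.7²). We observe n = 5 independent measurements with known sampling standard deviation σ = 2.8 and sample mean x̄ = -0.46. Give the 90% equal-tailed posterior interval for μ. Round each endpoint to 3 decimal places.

[-2.529, 1.495]

Posterior precision = 1/5.7² + 5/2.8² = 0.0308 + 0.6378 = 0.6685, so posterior SD = 1.2230.
Posterior mean = (-1.7/5.7² + 5·-0.46/2.8²) / 0.6685 = -0.5171.
Interval: -0.5171 ± 1.645 × 1.2230 → [-2.529, 1.495].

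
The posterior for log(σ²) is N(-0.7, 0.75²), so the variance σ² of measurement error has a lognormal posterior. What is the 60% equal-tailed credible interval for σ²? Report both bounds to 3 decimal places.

[0.264, 0.934]

On the log scale the 60% interval is -0.7 ± 0.842 × 0.75 = [-1.3312, -0.0688].
Exponentiate: [e^-1.3312, e^-0.0688] = [0.264, 0.934].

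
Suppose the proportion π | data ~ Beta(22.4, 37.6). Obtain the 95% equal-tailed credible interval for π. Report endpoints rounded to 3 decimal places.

Posterior: Beta(22.4, 37.6).
Equal-tailed 95% interval: the 0.025 and 0.975 quantiles of Beta(22.4, 37.6).
Posterior mean ≈ 0.373, SD ≈ 0.062; a Normal approximation gives roughly [0.252, 0.495].
Exact: F⁻¹(0.025) = 0.256; F⁻¹(0.975) = 0.498.

[0.256, 0.498]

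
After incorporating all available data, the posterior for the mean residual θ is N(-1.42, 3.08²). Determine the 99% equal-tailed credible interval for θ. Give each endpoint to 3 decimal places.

The posterior is symmetric, so the 99% equal-tailed interval is θ = -1.42 ± z·3.08 with z = 2.576.
Half-width: 2.576 × 3.08 = 7.934.
-1.42 − 7.934 = -9.354; -1.42 + 7.934 = 6.514.

[-9.354, 6.514]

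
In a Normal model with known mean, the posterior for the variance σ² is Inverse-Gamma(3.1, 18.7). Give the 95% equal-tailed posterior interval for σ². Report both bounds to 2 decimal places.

Inverse-Gamma(3.1, 18.7) quantiles: F⁻¹(0.025) and F⁻¹(0.975).
Equivalently, 1/σ² ~ Gamma(3.1, rate = 18.7); invert its 0.975 and 0.025 quantiles.
Posterior mean ≈ 8.90, SD ≈ 8.49; a Normal approximation gives roughly [-7.74, 25.55].
Exact: lower = 2.53; upper = 28.24.

[2.53, 28.24]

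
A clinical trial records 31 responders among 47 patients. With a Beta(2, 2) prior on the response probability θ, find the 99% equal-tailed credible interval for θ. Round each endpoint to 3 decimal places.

[0.469, 0.804]

Posterior: Beta(2+31, 2+16) = Beta(33, 18).
Equal-tailed 99% interval: the 0.005 and 0.995 quantiles of Beta(33, 18).
Posterior mean ≈ 0.647, SD ≈ 0.066; a Normal approximation gives roughly [0.476, 0.818].
Exact: F⁻¹(0.005) = 0.469; F⁻¹(0.995) = 0.804.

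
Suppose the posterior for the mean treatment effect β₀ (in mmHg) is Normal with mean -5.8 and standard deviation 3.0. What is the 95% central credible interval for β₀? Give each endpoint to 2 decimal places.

The posterior is symmetric, so the 95% equal-tailed interval is β₀ = -5.8 ± z·3.0 with z = 1.960.
Half-width: 1.960 × 3.0 = 5.88.
-5.8 − 5.88 = -11.68; -5.8 + 5.88 = 0.08.

[-11.68, 0.08]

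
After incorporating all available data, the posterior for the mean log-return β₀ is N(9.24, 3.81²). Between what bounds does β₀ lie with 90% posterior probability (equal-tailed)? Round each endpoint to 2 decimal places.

The posterior is symmetric, so the 90% equal-tailed interval is β₀ = 9.24 ± z·3.81 with z = 1.645.
Half-width: 1.645 × 3.81 = 6.27.
9.24 − 6.27 = 2.97; 9.24 + 6.27 = 15.51.

[2.97, 15.51]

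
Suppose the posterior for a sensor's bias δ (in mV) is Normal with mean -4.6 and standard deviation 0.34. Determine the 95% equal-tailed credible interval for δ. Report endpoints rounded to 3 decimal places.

[-5.266, -3.934]

The posterior is symmetric, so the 95% equal-tailed interval is δ = -4.6 ± z·0.34 with z = 1.960.
Half-width: 1.960 × 0.34 = 0.666.
-4.6 − 0.666 = -5.266; -4.6 + 0.666 = -3.934.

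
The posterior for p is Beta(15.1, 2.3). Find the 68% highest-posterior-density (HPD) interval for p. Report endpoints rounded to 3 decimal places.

The posterior is unimodal and skewed, so the HPD interval has equal density at both endpoints and is the shortest 68% interval.
Solving f(0.828) = f(0.969) with F(0.969) − F(0.828) = 0.68 gives [0.828, 0.969].
For comparison, the equal-tailed interval is [0.790, 0.944]; the HPD is narrower and shifted toward the mode.

[0.828, 0.969]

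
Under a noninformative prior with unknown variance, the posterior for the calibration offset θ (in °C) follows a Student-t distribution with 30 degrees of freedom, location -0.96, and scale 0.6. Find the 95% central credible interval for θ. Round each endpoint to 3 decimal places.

[-2.185, 0.265]

The t_30 distribution is symmetric; the 95% interval is -0.96 ± t·0.6 with t_{0.975,30} = 2.042.
Half-width: 2.042 × 0.6 = 1.225.
-0.96 − 1.225 = -2.185; -0.96 + 1.225 = 0.265.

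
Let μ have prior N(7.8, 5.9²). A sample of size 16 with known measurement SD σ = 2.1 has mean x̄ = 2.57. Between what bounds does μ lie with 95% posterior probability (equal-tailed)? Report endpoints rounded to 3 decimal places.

[1.586, 3.636]

Posterior precision = 1/5.9² + 16/2.1² = 0.0287 + 3.6281 = 3.6568, so posterior SD = 0.5229.
Posterior mean = (7.8/5.9² + 16·2.57/2.1²) / 3.6568 = 2.6111.
Interval: 2.6111 ± 1.960 × 0.5229 → [1.586, 3.636].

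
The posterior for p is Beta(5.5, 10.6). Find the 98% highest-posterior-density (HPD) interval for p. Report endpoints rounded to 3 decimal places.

[0.102, 0.612]

The posterior is unimodal and skewed, so the HPD interval has equal density at both endpoints and is the shortest 98% interval.
Solving f(0.102) = f(0.612) with F(0.612) − F(0.102) = 0.98 gives [0.102, 0.612].
For comparison, the equal-tailed interval is [0.113, 0.626]; the HPD is narrower and shifted toward the mode.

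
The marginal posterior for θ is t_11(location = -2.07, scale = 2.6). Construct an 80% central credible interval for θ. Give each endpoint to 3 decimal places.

The t_11 distribution is symmetric; the 80% interval is -2.07 ± t·2.6 with t_{0.9,11} = 1.363.
Half-width: 1.363 × 2.6 = 3.545.
-2.07 − 3.545 = -5.615; -2.07 + 3.545 = 1.475.

[-5.615, 1.475]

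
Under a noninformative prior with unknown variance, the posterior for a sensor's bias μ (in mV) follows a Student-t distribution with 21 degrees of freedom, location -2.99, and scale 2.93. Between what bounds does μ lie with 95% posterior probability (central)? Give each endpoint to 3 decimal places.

[-9.083, 3.103]

The t_21 distribution is symmetric; the 95% interval is -2.99 ± t·2.93 with t_{0.975,21} = 2.080.
Half-width: 2.080 × 2.93 = 6.093.
-2.99 − 6.093 = -9.083; -2.99 + 6.093 = 3.103.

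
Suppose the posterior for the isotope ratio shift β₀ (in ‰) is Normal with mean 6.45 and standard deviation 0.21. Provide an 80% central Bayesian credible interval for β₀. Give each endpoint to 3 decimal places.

The posterior is symmetric, so the 80% equal-tailed interval is β₀ = 6.45 ± z·0.21 with z = 1.282.
Half-width: 1.282 × 0.21 = 0.269.
6.45 − 0.269 = 6.181; 6.45 + 0.269 = 6.719.

[6.181, 6.719]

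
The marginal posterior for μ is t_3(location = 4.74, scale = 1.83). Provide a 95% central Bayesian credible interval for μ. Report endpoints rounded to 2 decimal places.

The t_3 distribution is symmetric; the 95% interval is 4.74 ± t·1.83 with t_{0.975,3} = 3.182.
Half-width: 3.182 × 1.83 = 5.82.
4.74 − 5.82 = -1.08; 4.74 + 5.82 = 10.56.

[-1.08, 10.56]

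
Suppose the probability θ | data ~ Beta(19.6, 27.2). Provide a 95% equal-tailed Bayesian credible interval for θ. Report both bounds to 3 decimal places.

Posterior: Beta(19.6, 27.2).
Equal-tailed 95% interval: the 0.025 and 0.975 quantiles of Beta(19.6, 27.2).
Posterior mean ≈ 0.419, SD ≈ 0.071; a Normal approximation gives roughly [0.279, 0.559].
Exact: F⁻¹(0.025) = 0.283; F⁻¹(0.975) = 0.561.

[0.283, 0.561]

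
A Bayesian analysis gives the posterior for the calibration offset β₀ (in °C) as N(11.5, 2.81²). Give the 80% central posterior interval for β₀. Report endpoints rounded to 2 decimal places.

The posterior is symmetric, so the 80% equal-tailed interval is β₀ = 11.5 ± z·2.81 with z = 1.282.
Half-width: 1.282 × 2.81 = 3.60.
11.5 − 3.60 = 7.90; 11.5 + 3.60 = 15.10.

[7.90, 15.10]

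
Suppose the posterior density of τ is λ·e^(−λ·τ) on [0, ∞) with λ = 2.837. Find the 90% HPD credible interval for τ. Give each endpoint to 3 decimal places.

The exponential density is strictly decreasing on [0, ∞), so the HPD interval is anchored at 0: [0, q] with P(τ ≤ q) = 0.90.
q = −ln(1 − 0.90) / 2.837 = 2.3026 / 2.837 = 0.812.

[0.000, 0.812]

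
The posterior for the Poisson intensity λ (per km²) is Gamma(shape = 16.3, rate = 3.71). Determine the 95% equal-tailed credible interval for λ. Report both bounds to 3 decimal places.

[2.526, 6.769]

Posterior: Gamma(shape 16.3, rate 3.71).
Equal-tailed 95% interval: Gamma(16.3, 3.71) quantiles at 0.025 and 0.975.
Posterior mean ≈ 4.394, SD ≈ 1.088; a Normal approximation gives roughly [2.261, 6.526].
Exact: lower = 2.526; upper = 6.769.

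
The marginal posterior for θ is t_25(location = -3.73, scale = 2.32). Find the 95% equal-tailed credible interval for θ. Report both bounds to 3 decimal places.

The t_25 distribution is symmetric; the 95% interval is -3.73 ± t·2.32 with t_{0.975,25} = 2.060.
Half-width: 2.060 × 2.32 = 4.778.
-3.73 − 4.778 = -8.508; -3.73 + 4.778 = 1.048.

[-8.508, 1.048]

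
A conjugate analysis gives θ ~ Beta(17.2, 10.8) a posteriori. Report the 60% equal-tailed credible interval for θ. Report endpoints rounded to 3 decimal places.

Posterior: Beta(17.2, 10.8).
Equal-tailed 60% interval: the 0.2 and 0.8 quantiles of Beta(17.2, 10.8).
Posterior mean ≈ 0.614, SD ≈ 0.090; a Normal approximation gives roughly [0.538, 0.690].
Exact: F⁻¹(0.2) = 0.538; F⁻¹(0.8) = 0.693.

[0.538, 0.693]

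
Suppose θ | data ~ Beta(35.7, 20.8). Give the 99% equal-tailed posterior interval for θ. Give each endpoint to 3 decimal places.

Posterior: Beta(35.7, 20.8).
Equal-tailed 99% interval: the 0.005 and 0.995 quantiles of Beta(35.7, 20.8).
Posterior mean ≈ 0.632, SD ≈ 0.064; a Normal approximation gives roughly [0.468, 0.796].
Exact: F⁻¹(0.005) = 0.462; F⁻¹(0.995) = 0.784.

[0.462, 0.784]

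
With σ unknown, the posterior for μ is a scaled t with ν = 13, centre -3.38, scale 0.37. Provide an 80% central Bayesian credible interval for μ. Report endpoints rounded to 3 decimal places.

[-3.880, -2.880]

The t_13 distribution is symmetric; the 80% interval is -3.38 ± t·0.37 with t_{0.9,13} = 1.350.
Half-width: 1.350 × 0.37 = 0.500.
-3.38 − 0.500 = -3.880; -3.38 + 0.500 = -2.880.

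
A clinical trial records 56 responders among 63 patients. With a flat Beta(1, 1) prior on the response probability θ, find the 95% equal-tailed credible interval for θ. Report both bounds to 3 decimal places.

[0.788, 0.944]

Posterior: Beta(1+56, 1+7) = Beta(57, 8).
Equal-tailed 95% interval: the 0.025 and 0.975 quantiles of Beta(57, 8).
Posterior mean ≈ 0.877, SD ≈ 0.040; a Normal approximation gives roughly [0.798, 0.956].
Exact: F⁻¹(0.025) = 0.788; F⁻¹(0.975) = 0.944.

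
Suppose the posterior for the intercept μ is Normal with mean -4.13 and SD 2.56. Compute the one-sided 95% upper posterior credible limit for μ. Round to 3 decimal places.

0.081

Need U with P(μ ≤ U) = 0.95: U = -4.13 + z_{0.05}·2.56.
z = 1.645; U = -4.13 + 1.645 × 2.56 = 0.081.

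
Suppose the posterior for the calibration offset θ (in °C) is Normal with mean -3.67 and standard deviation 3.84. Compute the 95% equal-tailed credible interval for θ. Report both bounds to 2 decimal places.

The posterior is symmetric, so the 95% equal-tailed interval is θ = -3.67 ± z·3.84 with z = 1.960.
Half-width: 1.960 × 3.84 = 7.53.
-3.67 − 7.53 = -11.20; -3.67 + 7.53 = 3.86.

[-11.20, 3.86]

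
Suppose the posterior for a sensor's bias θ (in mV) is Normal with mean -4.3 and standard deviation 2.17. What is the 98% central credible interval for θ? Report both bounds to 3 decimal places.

The posterior is symmetric, so the 98% equal-tailed interval is θ = -4.3 ± z·2.17 with z = 2.326.
Half-width: 2.326 × 2.17 = 5.048.
-4.3 − 5.048 = -9.348; -4.3 + 5.048 = 0.748.

[-9.348, 0.748]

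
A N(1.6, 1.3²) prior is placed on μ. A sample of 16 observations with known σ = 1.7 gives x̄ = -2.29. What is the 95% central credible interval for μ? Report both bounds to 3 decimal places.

[-2.706, -1.123]

Posterior precision = 1/1.3² + 16/1.7² = 0.5917 + 5.5363 = 6.1280, so posterior SD = 0.4040.
Posterior mean = (1.6/1.3² + 16·-2.29/1.7²) / 6.1280 = -1.9144.
Interval: -1.9144 ± 1.960 × 0.4040 → [-2.706, -1.123].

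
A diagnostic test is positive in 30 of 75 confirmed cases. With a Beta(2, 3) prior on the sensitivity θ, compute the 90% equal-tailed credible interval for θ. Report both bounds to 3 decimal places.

Posterior: Beta(2+30, 3+45) = Beta(32, 48).
Equal-tailed 90% interval: the 0.05 and 0.95 quantiles of Beta(32, 48).
Posterior mean ≈ 0.400, SD ≈ 0.054; a Normal approximation gives roughly [0.310, 0.490].
Exact: F⁻¹(0.05) = 0.312; F⁻¹(0.95) = 0.491.

[0.312, 0.491]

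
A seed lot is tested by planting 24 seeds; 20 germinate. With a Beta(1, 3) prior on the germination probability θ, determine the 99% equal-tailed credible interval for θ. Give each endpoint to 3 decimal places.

[0.517, 0.918]

Posterior: Beta(1+20, 3+4) = Beta(21, 7).
Equal-tailed 99% interval: the 0.005 and 0.995 quantiles of Beta(21, 7).
Posterior mean ≈ 0.750, SD ≈ 0.080; a Normal approximation gives roughly [0.543, 0.957].
Exact: F⁻¹(0.005) = 0.517; F⁻¹(0.995) = 0.918.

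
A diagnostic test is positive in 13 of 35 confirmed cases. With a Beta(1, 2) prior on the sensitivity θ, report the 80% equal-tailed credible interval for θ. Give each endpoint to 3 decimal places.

Posterior: Beta(1+13, 2+22) = Beta(14, 24).
Equal-tailed 80% interval: the 0.1 and 0.9 quantiles of Beta(14, 24).
Posterior mean ≈ 0.368, SD ≈ 0.077; a Normal approximation gives roughly [0.269, 0.467].
Exact: F⁻¹(0.1) = 0.270; F⁻¹(0.9) = 0.470.

[0.270, 0.470]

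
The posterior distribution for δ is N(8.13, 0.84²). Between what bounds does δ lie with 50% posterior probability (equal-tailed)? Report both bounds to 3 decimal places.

[7.563, 8.697]

The posterior is symmetric, so the 50% equal-tailed interval is δ = 8.13 ± z·0.84 with z = 0.674.
Half-width: 0.674 × 0.84 = 0.567.
8.13 − 0.567 = 7.563; 8.13 + 0.567 = 8.697.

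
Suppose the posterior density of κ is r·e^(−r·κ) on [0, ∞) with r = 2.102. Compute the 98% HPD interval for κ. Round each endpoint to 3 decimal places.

[0.000, 1.861]

The exponential density is strictly decreasing on [0, ∞), so the HPD interval is anchored at 0: [0, q] with P(κ ≤ q) = 0.98.
q = −ln(1 − 0.98) / 2.102 = 3.9120 / 2.102 = 1.861.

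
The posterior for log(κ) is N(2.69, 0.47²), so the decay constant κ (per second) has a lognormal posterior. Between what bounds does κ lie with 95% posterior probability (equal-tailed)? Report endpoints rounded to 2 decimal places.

[5.86, 37.01]

On the log scale the 95% interval is 2.69 ± 1.960 × 0.47 = [1.7688, 3.6112].
Exponentiate: [e^1.7688, e^3.6112] = [5.86, 37.01].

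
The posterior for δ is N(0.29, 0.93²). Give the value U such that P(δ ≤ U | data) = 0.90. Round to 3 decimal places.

1.482

Need U with P(δ ≤ U) = 0.90: U = 0.29 + z_{0.1}·0.93.
z = 1.282; U = 0.29 + 1.282 × 0.93 = 1.482.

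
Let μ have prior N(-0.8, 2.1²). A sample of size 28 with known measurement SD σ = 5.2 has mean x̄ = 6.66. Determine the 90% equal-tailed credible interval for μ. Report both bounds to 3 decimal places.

Posterior precision = 1/2.1² + 28/5.2² = 0.2268 + 1.0355 = 1.2623, so posterior SD = 0.8901.
Posterior mean = (-0.8/2.1² + 28·6.66/5.2²) / 1.2623 = 5.3199.
Interval: 5.3199 ± 1.645 × 0.8901 → [3.856, 6.784].

[3.856, 6.784]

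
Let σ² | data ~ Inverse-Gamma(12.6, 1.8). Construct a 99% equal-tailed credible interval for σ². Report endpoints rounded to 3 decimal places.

Inverse-Gamma(12.6, 1.8) quantiles: F⁻¹(0.005) and F⁻¹(0.995).
Equivalently, 1/σ² ~ Gamma(12.6, rate = 1.8); invert its 0.995 and 0.005 quantiles.
Posterior mean ≈ 0.155, SD ≈ 0.048; a Normal approximation gives roughly [0.032, 0.278].
Exact: lower = 0.076; upper = 0.338.

[0.076, 0.338]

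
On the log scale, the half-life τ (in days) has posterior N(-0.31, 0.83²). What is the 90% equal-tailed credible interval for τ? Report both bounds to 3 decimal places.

[0.187, 2.873]

On the log scale the 90% interval is -0.31 ± 1.645 × 0.83 = [-1.6752, 1.0552].
Exponentiate: [e^-1.6752, e^1.0552] = [0.187, 2.873].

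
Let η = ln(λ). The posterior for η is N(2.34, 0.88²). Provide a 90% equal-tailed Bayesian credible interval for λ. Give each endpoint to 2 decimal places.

[2.44, 44.14]

On the log scale the 90% interval is 2.34 ± 1.645 × 0.88 = [0.8925, 3.7875].
Exponentiate: [e^0.8925, e^3.7875] = [2.44, 44.14].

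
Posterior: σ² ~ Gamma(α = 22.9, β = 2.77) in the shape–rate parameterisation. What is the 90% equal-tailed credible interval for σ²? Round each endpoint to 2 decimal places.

[5.65, 11.30]

Posterior: Gamma(shape 22.9, rate 2.77).
Equal-tailed 90% interval: Gamma(22.9, 2.77) quantiles at 0.05 and 0.95.
Posterior mean ≈ 8.27, SD ≈ 1.73; a Normal approximation gives roughly [5.43, 11.11].
Exact: lower = 5.65; upper = 11.30.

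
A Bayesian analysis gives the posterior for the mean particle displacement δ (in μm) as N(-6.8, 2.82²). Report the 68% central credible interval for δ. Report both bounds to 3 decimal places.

The posterior is symmetric, so the 68% equal-tailed interval is δ = -6.8 ± z·2.82 with z = 0.994.
Half-width: 0.994 × 2.82 = 2.804.
-6.8 − 2.804 = -9.604; -6.8 + 2.804 = -3.996.

[-9.604, -3.996]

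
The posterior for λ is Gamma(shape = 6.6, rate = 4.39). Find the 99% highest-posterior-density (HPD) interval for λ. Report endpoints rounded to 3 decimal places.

The posterior is unimodal and skewed, so the HPD interval has equal density at both endpoints and is the shortest 99% interval.
Solving f(0.331) = f(3.244) with F(3.244) − F(0.331) = 0.99 gives [0.331, 3.244].
For comparison, the equal-tailed interval is [0.417, 3.431]; the HPD is narrower and shifted toward the mode.

[0.331, 3.244]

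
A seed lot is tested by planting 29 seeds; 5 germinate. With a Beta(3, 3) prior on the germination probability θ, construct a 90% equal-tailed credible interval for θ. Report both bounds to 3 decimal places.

[0.123, 0.352]

Posterior: Beta(3+5, 3+24) = Beta(8, 27).
Equal-tailed 90% interval: the 0.05 and 0.95 quantiles of Beta(8, 27).
Posterior mean ≈ 0.229, SD ≈ 0.070; a Normal approximation gives roughly [0.113, 0.344].
Exact: F⁻¹(0.05) = 0.123; F⁻¹(0.95) = 0.352.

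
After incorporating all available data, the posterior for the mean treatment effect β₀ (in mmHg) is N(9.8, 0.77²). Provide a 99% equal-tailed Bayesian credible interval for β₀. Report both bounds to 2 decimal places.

The posterior is symmetric, so the 99% equal-tailed interval is β₀ = 9.8 ± z·0.77 with z = 2.576.
Half-width: 2.576 × 0.77 = 1.98.
9.8 − 1.98 = 7.82; 9.8 + 1.98 = 11.78.

[7.82, 11.78]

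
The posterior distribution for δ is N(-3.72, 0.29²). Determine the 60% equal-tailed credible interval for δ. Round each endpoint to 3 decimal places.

The posterior is symmetric, so the 60% equal-tailed interval is δ = -3.72 ± z·0.29 with z = 0.842.
Half-width: 0.842 × 0.29 = 0.244.
-3.72 − 0.244 = -3.964; -3.72 + 0.244 = -3.476.

[-3.964, -3.476]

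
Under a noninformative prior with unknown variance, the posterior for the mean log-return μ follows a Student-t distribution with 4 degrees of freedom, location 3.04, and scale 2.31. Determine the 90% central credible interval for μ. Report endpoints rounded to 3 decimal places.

The t_4 distribution is symmetric; the 90% interval is 3.04 ± t·2.31 with t_{0.95,4} = 2.132.
Half-width: 2.132 × 2.31 = 4.925.
3.04 − 4.925 = -1.885; 3.04 + 4.925 = 7.965.

[-1.885, 7.965]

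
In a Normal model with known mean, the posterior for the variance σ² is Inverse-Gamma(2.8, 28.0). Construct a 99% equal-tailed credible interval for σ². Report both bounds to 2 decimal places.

Inverse-Gamma(2.8, 28.0) quantiles: F⁻¹(0.005) and F⁻¹(0.995).
Equivalently, 1/σ² ~ Gamma(2.8, rate = 28.0); invert its 0.995 and 0.005 quantiles.
Posterior mean ≈ 15.56, SD ≈ 17.39; a Normal approximation gives roughly [-29.24, 60.35].
Exact: lower = 3.14; upper = 99.35.

[3.14, 99.35]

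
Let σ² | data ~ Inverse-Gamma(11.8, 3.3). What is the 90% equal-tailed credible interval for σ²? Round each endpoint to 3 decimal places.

[0.184, 0.487]

Inverse-Gamma(11.8, 3.3) quantiles: F⁻¹(0.05) and F⁻¹(0.95).
Equivalently, 1/σ² ~ Gamma(11.8, rate = 3.3); invert its 0.95 and 0.05 quantiles.
Posterior mean ≈ 0.306, SD ≈ 0.098; a Normal approximation gives roughly [0.145, 0.466].
Exact: lower = 0.184; upper = 0.487.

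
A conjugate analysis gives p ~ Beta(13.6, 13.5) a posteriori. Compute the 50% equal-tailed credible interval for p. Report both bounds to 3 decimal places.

Posterior: Beta(13.6, 13.5).
Equal-tailed 50% interval: the 0.25 and 0.75 quantiles of Beta(13.6, 13.5).
Posterior mean ≈ 0.502, SD ≈ 0.094; a Normal approximation gives roughly [0.438, 0.565].
Exact: F⁻¹(0.25) = 0.437; F⁻¹(0.75) = 0.567.

[0.437, 0.567]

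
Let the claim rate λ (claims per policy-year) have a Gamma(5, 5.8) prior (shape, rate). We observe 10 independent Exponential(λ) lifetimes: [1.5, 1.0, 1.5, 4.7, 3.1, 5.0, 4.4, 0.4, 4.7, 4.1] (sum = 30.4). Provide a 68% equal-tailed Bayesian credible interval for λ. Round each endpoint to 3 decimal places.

Posterior: Gamma(5+10, 5.8+30.4) = Gamma(15, 36.2) (shape, rate).
Equal-tailed 68% interval: Gamma(15, 36.2) quantiles at 0.16 and 0.84.
Posterior mean ≈ 0.414, SD ≈ 0.107; a Normal approximation gives roughly [0.308, 0.521].
Exact: lower = 0.309; upper = 0.519.

[0.309, 0.519]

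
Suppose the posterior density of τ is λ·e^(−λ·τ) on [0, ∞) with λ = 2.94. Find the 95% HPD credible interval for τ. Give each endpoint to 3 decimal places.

[0.000, 1.019]

The exponential density is strictly decreasing on [0, ∞), so the HPD interval is anchored at 0: [0, q] with P(τ ≤ q) = 0.95.
q = −ln(1 − 0.95) / 2.94 = 2.9957 / 2.94 = 1.019.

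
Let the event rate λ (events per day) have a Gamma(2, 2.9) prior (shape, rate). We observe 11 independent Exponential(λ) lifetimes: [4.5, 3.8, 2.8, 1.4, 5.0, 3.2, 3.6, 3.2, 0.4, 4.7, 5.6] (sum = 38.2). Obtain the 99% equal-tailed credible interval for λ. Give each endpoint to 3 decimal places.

[0.136, 0.587]

Posterior: Gamma(2+11, 2.9+38.2) = Gamma(13, 41.1) (shape, rate).
Equal-tailed 99% interval: Gamma(13, 41.1) quantiles at 0.005 and 0.995.
Posterior mean ≈ 0.316, SD ≈ 0.088; a Normal approximation gives roughly [0.090, 0.542].
Exact: lower = 0.136; upper = 0.587.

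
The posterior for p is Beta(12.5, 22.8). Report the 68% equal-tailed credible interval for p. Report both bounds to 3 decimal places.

Posterior: Beta(12.5, 22.8).
Equal-tailed 68% interval: the 0.16 and 0.84 quantiles of Beta(12.5, 22.8).
Posterior mean ≈ 0.354, SD ≈ 0.079; a Normal approximation gives roughly [0.275, 0.433].
Exact: F⁻¹(0.16) = 0.274; F⁻¹(0.84) = 0.434.

[0.274, 0.434]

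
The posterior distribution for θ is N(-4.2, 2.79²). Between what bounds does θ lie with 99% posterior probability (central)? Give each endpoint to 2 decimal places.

[-11.39, 2.99]

The posterior is symmetric, so the 99% equal-tailed interval is θ = -4.2 ± z·2.79 with z = 2.576.
Half-width: 2.576 × 2.79 = 7.19.
-4.2 − 7.19 = -11.39; -4.2 + 7.19 = 2.99.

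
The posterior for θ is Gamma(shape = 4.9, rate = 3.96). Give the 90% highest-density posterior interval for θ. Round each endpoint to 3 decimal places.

The posterior is unimodal and skewed, so the HPD interval has equal density at both endpoints and is the shortest 90% interval.
Solving f(0.366) = f(2.075) with F(2.075) − F(0.366) = 0.90 gives [0.366, 2.075].
For comparison, the equal-tailed interval is [0.482, 2.277]; the HPD is narrower and shifted toward the mode.

[0.366, 2.075]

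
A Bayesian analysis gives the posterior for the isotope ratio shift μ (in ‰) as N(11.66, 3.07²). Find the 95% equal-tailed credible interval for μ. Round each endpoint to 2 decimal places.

The posterior is symmetric, so the 95% equal-tailed interval is μ = 11.66 ± z·3.07 with z = 1.960.
Half-width: 1.960 × 3.07 = 6.02.
11.66 − 6.02 = 5.64; 11.66 + 6.02 = 17.68.

[5.64, 17.68]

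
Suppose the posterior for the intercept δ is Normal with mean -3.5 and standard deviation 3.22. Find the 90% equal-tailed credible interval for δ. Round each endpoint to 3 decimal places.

[-8.796, 1.796]

The posterior is symmetric, so the 90% equal-tailed interval is δ = -3.5 ± z·3.22 with z = 1.645.
Half-width: 1.645 × 3.22 = 5.296.
-3.5 − 5.296 = -8.796; -3.5 + 5.296 = 1.796.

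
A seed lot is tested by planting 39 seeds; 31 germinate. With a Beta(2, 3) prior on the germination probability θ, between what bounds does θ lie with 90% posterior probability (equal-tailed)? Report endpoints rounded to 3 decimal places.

Posterior: Beta(2+31, 3+8) = Beta(33, 11).
Equal-tailed 90% interval: the 0.05 and 0.95 quantiles of Beta(33, 11).
Posterior mean ≈ 0.750, SD ≈ 0.065; a Normal approximation gives roughly [0.644, 0.856].
Exact: F⁻¹(0.05) = 0.638; F⁻¹(0.95) = 0.849.

[0.638, 0.849]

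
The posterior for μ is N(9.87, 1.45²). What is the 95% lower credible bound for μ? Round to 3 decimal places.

7.485

Need L with P(μ ≥ L) = 0.95: L = 9.87 − z_{0.05}·1.45.
z = 1.645; L = 9.87 − 1.645 × 1.45 = 7.485.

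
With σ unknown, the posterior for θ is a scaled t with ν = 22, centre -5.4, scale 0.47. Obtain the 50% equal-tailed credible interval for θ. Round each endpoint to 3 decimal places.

The t_22 distribution is symmetric; the 50% interval is -5.4 ± t·0.47 with t_{0.75,22} = 0.686.
Half-width: 0.686 × 0.47 = 0.322.
-5.4 − 0.322 = -5.722; -5.4 + 0.322 = -5.078.

[-5.722, -5.078]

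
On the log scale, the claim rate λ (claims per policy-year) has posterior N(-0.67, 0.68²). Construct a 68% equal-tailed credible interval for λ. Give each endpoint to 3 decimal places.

On the log scale the 68% interval is -0.67 ± 0.994 × 0.68 = [-1.3462, 0.0062].
Exponentiate: [e^-1.3462, e^0.0062] = [0.260, 1.006].

[0.260, 1.006]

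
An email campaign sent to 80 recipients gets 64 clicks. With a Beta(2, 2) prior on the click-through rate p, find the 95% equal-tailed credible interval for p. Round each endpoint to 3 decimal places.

Posterior: Beta(2+64, 2+16) = Beta(66, 18).
Equal-tailed 95% interval: the 0.025 and 0.975 quantiles of Beta(66, 18).
Posterior mean ≈ 0.786, SD ≈ 0.045; a Normal approximation gives roughly [0.698, 0.873].
Exact: F⁻¹(0.025) = 0.692; F⁻¹(0.975) = 0.866.

[0.692, 0.866]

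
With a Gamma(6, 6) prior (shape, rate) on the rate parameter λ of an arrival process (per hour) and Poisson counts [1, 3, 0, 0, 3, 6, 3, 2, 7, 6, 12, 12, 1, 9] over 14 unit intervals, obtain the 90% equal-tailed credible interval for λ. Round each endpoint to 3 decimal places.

Posterior: Gamma(6+65, 6+14) = Gamma(71, 20) (shape, rate).
Equal-tailed 90% interval: Gamma(71, 20) quantiles at 0.05 and 0.95.
Posterior mean ≈ 3.550, SD ≈ 0.421; a Normal approximation gives roughly [2.857, 4.243].
Exact: lower = 2.887; upper = 4.270.

[2.887, 4.270]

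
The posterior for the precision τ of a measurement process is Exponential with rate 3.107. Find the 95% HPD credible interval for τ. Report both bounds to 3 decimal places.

The exponential density is strictly decreasing on [0, ∞), so the HPD interval is anchored at 0: [0, q] with P(τ ≤ q) = 0.95.
q = −ln(1 − 0.95) / 3.107 = 2.9957 / 3.107 = 0.964.

[0.000, 0.964]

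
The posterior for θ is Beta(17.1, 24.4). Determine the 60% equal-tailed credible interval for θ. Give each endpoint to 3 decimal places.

Posterior: Beta(17.1, 24.4).
Equal-tailed 60% interval: the 0.2 and 0.8 quantiles of Beta(17.1, 24.4).
Posterior mean ≈ 0.412, SD ≈ 0.076; a Normal approximation gives roughly [0.349, 0.476].
Exact: F⁻¹(0.2) = 0.347; F⁻¹(0.8) = 0.476.

[0.347, 0.476]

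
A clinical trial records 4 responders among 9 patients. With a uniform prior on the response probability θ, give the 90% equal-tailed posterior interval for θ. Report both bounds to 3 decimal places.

[0.222, 0.696]

Posterior: Beta(1+4, 1+5) = Beta(5, 6).
Equal-tailed 90% interval: the 0.05 and 0.95 quantiles of Beta(5, 6).
Posterior mean ≈ 0.455, SD ≈ 0.144; a Normal approximation gives roughly [0.218, 0.691].
Exact: F⁻¹(0.05) = 0.222; F⁻¹(0.95) = 0.696.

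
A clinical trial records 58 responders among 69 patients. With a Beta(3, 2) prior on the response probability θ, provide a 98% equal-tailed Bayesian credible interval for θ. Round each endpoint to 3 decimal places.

[0.710, 0.913]

Posterior: Beta(3+58, 2+11) = Beta(61, 13).
Equal-tailed 98% interval: the 0.01 and 0.99 quantiles of Beta(61, 13).
Posterior mean ≈ 0.824, SD ≈ 0.044; a Normal approximation gives roughly [0.722, 0.927].
Exact: F⁻¹(0.01) = 0.710; F⁻¹(0.99) = 0.913.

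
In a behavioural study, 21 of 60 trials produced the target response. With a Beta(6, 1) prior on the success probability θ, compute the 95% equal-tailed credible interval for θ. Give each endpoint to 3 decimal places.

[0.290, 0.522]

Posterior: Beta(6+21, 1+39) = Beta(27, 40).
Equal-tailed 95% interval: the 0.025 and 0.975 quantiles of Beta(27, 40).
Posterior mean ≈ 0.403, SD ≈ 0.059; a Normal approximation gives roughly [0.286, 0.520].
Exact: F⁻¹(0.025) = 0.290; F⁻¹(0.975) = 0.522.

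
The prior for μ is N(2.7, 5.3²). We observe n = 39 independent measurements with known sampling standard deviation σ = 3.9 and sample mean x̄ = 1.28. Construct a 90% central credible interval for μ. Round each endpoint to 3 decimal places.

Posterior precision = 1/5.3² + 39/3.9² = 0.0356 + 2.5641 = 2.5997, so posterior SD = 0.6202.
Posterior mean = (2.7/5.3² + 39·1.28/3.9²) / 2.5997 = 1.2994.
Interval: 1.2994 ± 1.645 × 0.6202 → [0.279, 2.320].

[0.279, 2.320]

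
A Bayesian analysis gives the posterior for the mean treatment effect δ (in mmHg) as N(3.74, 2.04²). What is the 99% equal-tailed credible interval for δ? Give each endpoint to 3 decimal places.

The posterior is symmetric, so the 99% equal-tailed interval is δ = 3.74 ± z·2.04 with z = 2.576.
Half-width: 2.576 × 2.04 = 5.255.
3.74 − 5.255 = -1.515; 3.74 + 5.255 = 8.995.

[-1.515, 8.995]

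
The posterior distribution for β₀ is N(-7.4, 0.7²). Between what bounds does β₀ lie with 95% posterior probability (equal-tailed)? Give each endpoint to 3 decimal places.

[-8.772, -6.028]

The posterior is symmetric, so the 95% equal-tailed interval is β₀ = -7.4 ± z·0.7 with z = 1.960.
Half-width: 1.960 × 0.7 = 1.372.
-7.4 − 1.372 = -8.772; -7.4 + 1.372 = -6.028.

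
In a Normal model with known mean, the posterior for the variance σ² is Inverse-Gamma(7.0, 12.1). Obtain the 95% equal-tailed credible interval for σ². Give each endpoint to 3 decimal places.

Inverse-Gamma(7.0, 12.1) quantiles: F⁻¹(0.025) and F⁻¹(0.975).
Equivalently, 1/σ² ~ Gamma(7.0, rate = 12.1); invert its 0.975 and 0.025 quantiles.
Posterior mean ≈ 2.017, SD ≈ 0.902; a Normal approximation gives roughly [0.249, 3.784].
Exact: lower = 0.927; upper = 4.299.

[0.927, 4.299]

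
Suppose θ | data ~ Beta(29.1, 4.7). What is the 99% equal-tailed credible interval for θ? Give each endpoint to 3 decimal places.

Posterior: Beta(29.1, 4.7).
Equal-tailed 99% interval: the 0.005 and 0.995 quantiles of Beta(29.1, 4.7).
Posterior mean ≈ 0.861, SD ≈ 0.059; a Normal approximation gives roughly [0.710, 1.012].
Exact: F⁻¹(0.005) = 0.675; F⁻¹(0.995) = 0.970.

[0.675, 0.970]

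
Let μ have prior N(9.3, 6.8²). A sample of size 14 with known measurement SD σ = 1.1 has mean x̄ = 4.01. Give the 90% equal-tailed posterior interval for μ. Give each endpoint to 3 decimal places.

Posterior precision = 1/6.8² + 14/1.1² = 0.0216 + 11.5702 = 11.5919, so posterior SD = 0.2937.
Posterior mean = (9.3/6.8² + 14·4.01/1.1²) / 11.5919 = 4.0199.
Interval: 4.0199 ± 1.645 × 0.2937 → [3.537, 4.503].

[3.537, 4.503]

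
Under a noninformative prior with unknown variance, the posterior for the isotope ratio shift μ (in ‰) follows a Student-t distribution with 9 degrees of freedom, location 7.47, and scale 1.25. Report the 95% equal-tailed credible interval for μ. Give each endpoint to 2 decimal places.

The t_9 distribution is symmetric; the 95% interval is 7.47 ± t·1.25 with t_{0.975,9} = 2.262.
Half-width: 2.262 × 1.25 = 2.83.
7.47 − 2.83 = 4.64; 7.47 + 2.83 = 10.30.

[4.64, 10.30]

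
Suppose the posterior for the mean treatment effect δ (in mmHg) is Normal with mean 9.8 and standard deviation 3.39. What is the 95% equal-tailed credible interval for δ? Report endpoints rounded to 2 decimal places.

[3.16, 16.44]

The posterior is symmetric, so the 95% equal-tailed interval is δ = 9.8 ± z·3.39 with z = 1.960.
Half-width: 1.960 × 3.39 = 6.64.
9.8 − 6.64 = 3.16; 9.8 + 6.64 = 16.44.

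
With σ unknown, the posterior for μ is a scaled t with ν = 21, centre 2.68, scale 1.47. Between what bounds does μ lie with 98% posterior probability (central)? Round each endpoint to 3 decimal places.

The t_21 distribution is symmetric; the 98% interval is 2.68 ± t·1.47 with t_{0.99,21} = 2.518.
Half-width: 2.518 × 1.47 = 3.701.
2.68 − 3.701 = -1.021; 2.68 + 3.701 = 6.381.

[-1.021, 6.381]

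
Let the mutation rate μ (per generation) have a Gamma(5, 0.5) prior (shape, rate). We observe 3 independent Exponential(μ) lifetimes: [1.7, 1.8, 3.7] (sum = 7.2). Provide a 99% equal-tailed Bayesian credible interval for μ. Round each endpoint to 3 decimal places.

[0.334, 2.225]

Posterior: Gamma(5+3, 0.5+7.2) = Gamma(8, 7.7) (shape, rate).
Equal-tailed 99% interval: Gamma(8, 7.7) quantiles at 0.005 and 0.995.
Posterior mean ≈ 1.039, SD ≈ 0.367; a Normal approximation gives roughly [0.093, 1.985].
Exact: lower = 0.334; upper = 2.225.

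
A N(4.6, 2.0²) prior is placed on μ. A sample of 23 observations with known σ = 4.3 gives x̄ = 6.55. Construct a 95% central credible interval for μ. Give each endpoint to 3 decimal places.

[4.620, 7.827]

Posterior precision = 1/2.0² + 23/4.3² = 0.2500 + 1.2439 = 1.4939, so posterior SD = 0.8182.
Posterior mean = (4.6/2.0² + 23·6.55/4.3²) / 1.4939 = 6.2237.
Interval: 6.2237 ± 1.960 × 0.8182 → [4.620, 7.827].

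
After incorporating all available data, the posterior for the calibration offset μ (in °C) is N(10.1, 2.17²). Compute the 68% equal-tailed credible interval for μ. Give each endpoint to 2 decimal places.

The posterior is symmetric, so the 68% equal-tailed interval is μ = 10.1 ± z·2.17 with z = 0.994.
Half-width: 0.994 × 2.17 = 2.16.
10.1 − 2.16 = 7.94; 10.1 + 2.16 = 12.26.

[7.94, 12.26]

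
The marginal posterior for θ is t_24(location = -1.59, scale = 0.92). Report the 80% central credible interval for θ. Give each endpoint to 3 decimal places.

[-2.802, -0.378]

The t_24 distribution is symmetric; the 80% interval is -1.59 ± t·0.92 with t_{0.9,24} = 1.318.
Half-width: 1.318 × 0.92 = 1.212.
-1.59 − 1.212 = -2.802; -1.59 + 1.212 = -0.378.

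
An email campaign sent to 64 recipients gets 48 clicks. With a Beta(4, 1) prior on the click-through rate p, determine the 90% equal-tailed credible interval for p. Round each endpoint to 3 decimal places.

Posterior: Beta(4+48, 1+16) = Beta(52, 17).
Equal-tailed 90% interval: the 0.05 and 0.95 quantiles of Beta(52, 17).
Posterior mean ≈ 0.754, SD ≈ 0.052; a Normal approximation gives roughly [0.669, 0.838].
Exact: F⁻¹(0.05) = 0.665; F⁻¹(0.95) = 0.834.

[0.665, 0.834]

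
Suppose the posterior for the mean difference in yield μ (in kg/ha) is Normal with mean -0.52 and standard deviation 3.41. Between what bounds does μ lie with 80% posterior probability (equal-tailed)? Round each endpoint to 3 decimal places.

The posterior is symmetric, so the 80% equal-tailed interval is μ = -0.52 ± z·3.41 with z = 1.282.
Half-width: 1.282 × 3.41 = 4.370.
-0.52 − 4.370 = -4.890; -0.52 + 4.370 = 3.850.

[-4.890, 3.850]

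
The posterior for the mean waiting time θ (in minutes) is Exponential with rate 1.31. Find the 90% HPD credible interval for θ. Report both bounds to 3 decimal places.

[0.000, 1.758]

The exponential density is strictly decreasing on [0, ∞), so the HPD interval is anchored at 0: [0, q] with P(θ ≤ q) = 0.90.
q = −ln(1 − 0.90) / 1.31 = 2.3026 / 1.31 = 1.758.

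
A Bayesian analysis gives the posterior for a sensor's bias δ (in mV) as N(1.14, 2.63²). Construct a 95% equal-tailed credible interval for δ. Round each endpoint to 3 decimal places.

The posterior is symmetric, so the 95% equal-tailed interval is δ = 1.14 ± z·2.63 with z = 1.960.
Half-width: 1.960 × 2.63 = 5.155.
1.14 − 5.155 = -4.015; 1.14 + 5.155 = 6.295.

[-4.015, 6.295]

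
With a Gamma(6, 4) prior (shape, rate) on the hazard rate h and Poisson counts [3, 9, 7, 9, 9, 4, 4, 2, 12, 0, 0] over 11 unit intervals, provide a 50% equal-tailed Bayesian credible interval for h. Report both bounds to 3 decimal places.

[3.960, 4.683]

Posterior: Gamma(6+59, 4+11) = Gamma(65, 15) (shape, rate).
Equal-tailed 50% interval: Gamma(65, 15) quantiles at 0.25 and 0.75.
Posterior mean ≈ 4.333, SD ≈ 0.537; a Normal approximation gives roughly [3.971, 4.696].
Exact: lower = 3.960; upper = 4.683.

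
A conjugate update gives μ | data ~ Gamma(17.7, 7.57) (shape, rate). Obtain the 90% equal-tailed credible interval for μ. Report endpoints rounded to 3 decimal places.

[1.505, 3.321]

Posterior: Gamma(shape 17.7, rate 7.57).
Equal-tailed 90% interval: Gamma(17.7, 7.57) quantiles at 0.05 and 0.95.
Posterior mean ≈ 2.338, SD ≈ 0.556; a Normal approximation gives roughly [1.424, 3.252].
Exact: lower = 1.505; upper = 3.321.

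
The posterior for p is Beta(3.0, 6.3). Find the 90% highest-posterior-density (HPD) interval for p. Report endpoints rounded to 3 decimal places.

The posterior is unimodal and skewed, so the HPD interval has equal density at both endpoints and is the shortest 90% interval.
Solving f(0.083) = f(0.551) with F(0.551) − F(0.083) = 0.90 gives [0.083, 0.551].
For comparison, the equal-tailed interval is [0.107, 0.584]; the HPD is narrower and shifted toward the mode.

[0.083, 0.551]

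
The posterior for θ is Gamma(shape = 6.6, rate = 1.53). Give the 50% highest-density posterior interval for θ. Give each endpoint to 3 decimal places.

The posterior is unimodal and skewed, so the HPD interval has equal density at both endpoints and is the shortest 50% interval.
Solving f(2.701) = f(4.823) with F(4.823) − F(2.701) = 0.50 gives [2.701, 4.823].
For comparison, the equal-tailed interval is [3.095, 5.298]; the HPD is narrower and shifted toward the mode.

[2.701, 4.823]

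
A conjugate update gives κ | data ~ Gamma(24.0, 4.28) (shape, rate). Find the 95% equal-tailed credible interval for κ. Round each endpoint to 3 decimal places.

Posterior: Gamma(shape 24.0, rate 4.28).
Equal-tailed 95% interval: Gamma(24.0, 4.28) quantiles at 0.025 and 0.975.
Posterior mean ≈ 5.607, SD ≈ 1.145; a Normal approximation gives roughly [3.364, 7.851].
Exact: lower = 3.593; upper = 8.063.

[3.593, 8.063]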